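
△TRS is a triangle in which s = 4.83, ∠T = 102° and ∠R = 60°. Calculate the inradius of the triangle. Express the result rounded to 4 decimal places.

The third angle is ∠S = 180° − ∠T − ∠R = 18.00°.
Law of sines: t = s·sin T/sin S ≈ 15.289.
Law of sines: r = s·sin R/sin S ≈ 13.536.
Area = ½·s·t·sin R ≈ 31.975.
Semiperimeter p = (15.289+13.536+4.83)/2 = 16.827.
Inradius = area/p = 31.975/16.827 ≈ 1.9002.

1.9002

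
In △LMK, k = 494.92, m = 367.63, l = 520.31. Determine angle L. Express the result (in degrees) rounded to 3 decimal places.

By the law of cosines, cos L = (m² + k² − l²) / (2·m·k) ≈ 0.30057, so ∠L ≈ 72.51°.

72.508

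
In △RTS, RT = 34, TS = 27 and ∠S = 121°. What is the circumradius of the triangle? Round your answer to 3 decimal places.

Law of sines: sin R = TS·sin S/RT ≈ 0.68069.
Since RT ≥ TS, only the acute value applies: ∠R ≈ 42.90°.
Then ∠T = 180° − ∠S − ∠R ≈ 16.10°.
Law of sines gives SR = RT·sin T/sin S ≈ 11.001.
Circumradius = RT/(2 sin S) ≈ 19.833.

19.833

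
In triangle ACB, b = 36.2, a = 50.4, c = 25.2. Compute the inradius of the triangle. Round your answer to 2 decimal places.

Semiperimeter s = (50.4 + 25.2 + 36.2)/2 = 55.9.
Heron's formula: area = √(55.9·5.5·30.7·19.7) ≈ 431.21.
Inradius = area/s = 431.21/55.9 ≈ 7.714.

7.71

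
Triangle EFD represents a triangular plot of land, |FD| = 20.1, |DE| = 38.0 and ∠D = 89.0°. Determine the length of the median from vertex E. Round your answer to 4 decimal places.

By the law of cosines, |EF|² = |FD|² + |DE|² − 2·|FD|·|DE|·cos D = 1821.3, so |EF| ≈ 42.677.
Median from E: ½√(2·|DE|² + 2·|EF|² − |FD|²) ≈ 39.137.

39.1366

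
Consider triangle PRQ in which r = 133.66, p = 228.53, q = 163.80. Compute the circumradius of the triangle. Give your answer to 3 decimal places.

115.993

By the law of cosines, cos P = (r² + q² − p²) / (2·r·q) ≈ -0.17198, so ∠P ≈ 1.744 rad.
Circumradius = p/(2 sin P) ≈ 115.99.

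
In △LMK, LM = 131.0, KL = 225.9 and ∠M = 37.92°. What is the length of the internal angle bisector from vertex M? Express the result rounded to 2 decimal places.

Law of sines: sin K = LM·sin M/KL ≈ 0.35639.
Since KL ≥ LM, only the acute value applies: ∠K ≈ 20.88°.
Then ∠L = 180° − ∠M − ∠K ≈ 121.20°.
Law of sines gives MK = KL·sin L/sin M ≈ 314.41.
The bisector from M has length 2·LM·MK·cos(∠M/2)/(LM+MK) ≈ 174.91.

174.91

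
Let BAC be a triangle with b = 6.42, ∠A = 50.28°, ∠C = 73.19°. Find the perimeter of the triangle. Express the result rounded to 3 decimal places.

The third angle is ∠B = 180° − ∠A − ∠C = 56.53°.
Law of sines: a = b·sin A/sin B ≈ 5.9198.
Law of sines: c = b·sin C/sin B ≈ 7.3674.
Semiperimeter s = (6.42+5.9198+7.3674)/2 = 9.8536.
Perimeter = 6.42 + 5.9198 + 7.3674 = 19.707.

perimeter ≈ 19.707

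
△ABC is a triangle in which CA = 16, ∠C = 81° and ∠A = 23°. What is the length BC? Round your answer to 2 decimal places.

The third angle is ∠B = 180° − ∠C − ∠A = 76.00°.
Law of sines: BC = CA·sin A/sin B ≈ 6.4431.

6.44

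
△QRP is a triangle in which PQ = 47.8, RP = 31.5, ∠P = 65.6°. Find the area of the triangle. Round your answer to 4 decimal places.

Area = ½·RP·PQ·sin P ≈ 685.61.

area ≈ 685.6082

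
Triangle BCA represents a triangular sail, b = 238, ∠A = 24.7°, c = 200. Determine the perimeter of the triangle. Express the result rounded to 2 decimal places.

By the law of cosines, a² = b² + c² − 2·b·c·cos A = 10154, so a ≈ 100.77.
Semiperimeter s = (238+200+100.77)/2 = 269.38.
Perimeter = 238 + 200 + 100.77 = 538.77.

perimeter ≈ 538.77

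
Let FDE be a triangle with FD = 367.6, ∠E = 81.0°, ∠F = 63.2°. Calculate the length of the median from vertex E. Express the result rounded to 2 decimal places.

212.36

The third angle is ∠D = 180° − ∠E − ∠F = 35.80°.
Law of sines: DE = FD·sin F/sin E ≈ 332.2.
Law of sines: EF = FD·sin D/sin E ≈ 217.71.
Median from E: ½√(2·DE² + 2·EF² − FD²) ≈ 212.36.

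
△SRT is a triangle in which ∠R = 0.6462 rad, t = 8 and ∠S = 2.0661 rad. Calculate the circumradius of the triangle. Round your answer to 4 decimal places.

9.6101

The third angle is ∠T = π − ∠S − ∠R = 0.4293 rad.
Law of sines: s = t·sin S/sin T ≈ 16.91.
Law of sines: r = t·sin R/sin T ≈ 11.574.
Circumradius = t/(2 sin T) ≈ 9.6101.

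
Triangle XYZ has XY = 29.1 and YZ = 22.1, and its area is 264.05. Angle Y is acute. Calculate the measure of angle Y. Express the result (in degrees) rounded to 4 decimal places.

From area = ½·XY·YZ·sin Y, we get sin Y = 2·area/(XY·YZ) ≈ 0.82117.
Taking the acute solution, ∠Y ≈ 55.20°.

55.2017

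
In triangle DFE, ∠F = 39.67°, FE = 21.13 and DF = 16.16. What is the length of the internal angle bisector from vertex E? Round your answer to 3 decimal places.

By the law of cosines, ED² = DF² + FE² − 2·DF·FE·cos F = 181.95, so ED ≈ 13.489.
Law of cosines again: cos E = (FE² + ED² − DF²)/(2·FE·ED) ≈ 0.64431, so ∠E ≈ 49.89°.
The bisector from E has length 2·FE·ED·cos(∠E/2)/(FE+ED) ≈ 14.93.

14.930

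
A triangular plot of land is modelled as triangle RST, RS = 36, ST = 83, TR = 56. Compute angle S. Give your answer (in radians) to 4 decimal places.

∠S ≈ 0.5645 rad

By the law of cosines, cos S = (RS² + ST² − TR²) / (2·RS·ST) ≈ 0.84488, so ∠S ≈ 0.564 rad.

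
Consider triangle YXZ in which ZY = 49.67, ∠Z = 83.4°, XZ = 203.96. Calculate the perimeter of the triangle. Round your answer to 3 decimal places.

By the law of cosines, YX² = XZ² + ZY² − 2·XZ·ZY·cos Z = 41738, so YX ≈ 204.3.
Semiperimeter s = (203.96+49.67+204.3)/2 = 228.96.
Perimeter = 203.96 + 49.67 + 204.3 = 457.93.

457.929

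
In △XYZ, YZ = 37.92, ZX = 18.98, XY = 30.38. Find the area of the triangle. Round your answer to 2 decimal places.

area ≈ 285.70

Semiperimeter s = (37.92 + 18.98 + 30.38)/2 = 43.64.
Heron's formula: area = √(43.64·5.72·24.66·13.26) ≈ 285.7.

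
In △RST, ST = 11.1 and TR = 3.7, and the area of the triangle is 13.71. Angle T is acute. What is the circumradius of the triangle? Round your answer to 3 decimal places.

From area = ½·ST·TR·sin T, we get sin T = 2·area/(ST·TR) ≈ 0.66764.
Taking the acute solution, ∠T ≈ 41.89°.
Law of cosines then gives RS ≈ 8.7033.
Circumradius = RS/(2 sin T) ≈ 6.518.

6.518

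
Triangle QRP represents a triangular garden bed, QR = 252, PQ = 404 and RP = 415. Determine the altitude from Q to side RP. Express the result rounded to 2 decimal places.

Semiperimeter s = (415 + 404 + 252)/2 = 535.5.
Heron's formula: area = √(535.5·120.5·131.5·283.5) ≈ 49047.
The altitude from Q has length 2·area/RP ≈ 236.37.

h_Q ≈ 236.37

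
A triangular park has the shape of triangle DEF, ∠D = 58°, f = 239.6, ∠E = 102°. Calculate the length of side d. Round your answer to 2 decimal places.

The third angle is ∠F = 180° − ∠D − ∠E = 20.00°.
Law of sines: d = f·sin D/sin F ≈ 594.09.

594.09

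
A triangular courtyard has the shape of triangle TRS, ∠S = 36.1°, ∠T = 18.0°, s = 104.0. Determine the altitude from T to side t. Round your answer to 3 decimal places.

h_T ≈ 84.244

The third angle is ∠R = 180° − ∠S − ∠T = 125.90°.
Law of sines: t = s·sin T/sin S ≈ 54.545.
Law of sines: r = s·sin R/sin S ≈ 142.98.
Area = ½·s·t·sin R ≈ 2297.6.
The altitude from T has length 2·area/t ≈ 84.244.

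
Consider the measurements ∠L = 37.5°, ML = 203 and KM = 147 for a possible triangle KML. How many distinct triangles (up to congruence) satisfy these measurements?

ML·sin L = 203·sin(37.5°) ≈ 123.6.
Since ML sin L < KM < ML (123.6 < 147 < 203), two triangles exist.

2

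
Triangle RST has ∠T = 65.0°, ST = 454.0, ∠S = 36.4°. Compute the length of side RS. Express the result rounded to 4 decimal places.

419.7448

The third angle is ∠R = 180° − ∠S − ∠T = 78.60°.
Law of sines: RS = ST·sin T/sin R ≈ 419.74.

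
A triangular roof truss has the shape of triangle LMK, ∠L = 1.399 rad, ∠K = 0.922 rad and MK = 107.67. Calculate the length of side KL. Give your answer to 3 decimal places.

The third angle is ∠M = π − ∠K − ∠L = 0.821 rad.
Law of sines: KL = MK·sin M/sin L ≈ 79.943.

79.943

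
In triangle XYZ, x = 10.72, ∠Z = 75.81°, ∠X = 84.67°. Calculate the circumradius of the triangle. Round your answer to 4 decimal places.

The third angle is ∠Y = 180° − ∠Z − ∠X = 19.52°.
Law of sines: y = x·sin Y/sin X ≈ 3.5975.
Law of sines: z = x·sin Z/sin X ≈ 10.438.
Circumradius = x/(2 sin X) ≈ 5.3833.

R ≈ 5.3833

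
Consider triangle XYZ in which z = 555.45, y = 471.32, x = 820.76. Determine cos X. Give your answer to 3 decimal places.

By the law of cosines, cos X = (y² + z² − x²) / (2·y·z) ≈ -0.27308, so ∠X ≈ 1.8474 rad.

-0.273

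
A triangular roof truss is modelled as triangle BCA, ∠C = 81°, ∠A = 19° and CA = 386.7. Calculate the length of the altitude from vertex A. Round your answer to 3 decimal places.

h_A ≈ 381.939

The third angle is ∠B = 180° − ∠C − ∠A = 80.00°.
Law of sines: AB = CA·sin C/sin B ≈ 387.83.
Law of sines: BC = CA·sin A/sin B ≈ 127.84.
Area = ½·CA·AB·sin A ≈ 24413.
The altitude from A has length 2·area/BC ≈ 381.94.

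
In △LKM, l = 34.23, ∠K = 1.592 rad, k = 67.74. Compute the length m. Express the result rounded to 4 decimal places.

57.7340

Law of sines: sin L = l·sin K/k ≈ 0.50520.
Since k ≥ l, only the acute value applies: ∠L ≈ 0.530 rad.
Then ∠M = π − ∠K − ∠L ≈ 1.020 rad.
Law of sines gives m = k·sin M/sin K ≈ 57.734.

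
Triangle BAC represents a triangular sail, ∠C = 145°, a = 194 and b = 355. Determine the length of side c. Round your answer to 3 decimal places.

525.824

By the law of cosines, c² = b² + a² − 2·b·a·cos C = 2.7649e+05, so c ≈ 525.82.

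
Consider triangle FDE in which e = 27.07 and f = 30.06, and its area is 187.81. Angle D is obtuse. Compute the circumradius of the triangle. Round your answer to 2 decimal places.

60.11

From area = ½·e·f·sin D, we get sin D = 2·area/(e·f) ≈ 0.46161.
Taking the obtuse solution, ∠D ≈ 2.662 rad.
Law of cosines then gives d ≈ 55.498.
Circumradius = d/(2 sin D) ≈ 60.114.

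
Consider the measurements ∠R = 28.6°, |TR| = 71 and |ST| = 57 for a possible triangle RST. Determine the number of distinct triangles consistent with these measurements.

|TR|·sin R = 71·sin(28.6°) ≈ 33.99.
Since |TR| sin R < |ST| < |TR| (33.99 < 57 < 71), two triangles exist.

2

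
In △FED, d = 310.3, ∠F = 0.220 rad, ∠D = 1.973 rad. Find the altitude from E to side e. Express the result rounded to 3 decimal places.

h_E ≈ 67.717

The third angle is ∠E = π − ∠D − ∠F = 0.949 rad.
Law of sines: f = d·sin F/sin D ≈ 73.589.
Law of sines: e = d·sin E/sin D ≈ 274.01.
Area = ½·d·f·sin E ≈ 9277.7.
The altitude from E has length 2·area/e ≈ 67.717.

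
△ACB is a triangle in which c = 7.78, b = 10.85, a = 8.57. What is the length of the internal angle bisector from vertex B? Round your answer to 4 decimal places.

By the law of cosines, cos B = (a² + c² − b²) / (2·a·c) ≈ 0.12187, so ∠B ≈ 83.00°.
The bisector from B has length 2·a·c·cos(∠B/2)/(a+c) ≈ 6.1084.

6.1084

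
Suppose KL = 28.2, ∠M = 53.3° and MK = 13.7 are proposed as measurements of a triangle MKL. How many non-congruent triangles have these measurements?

MK·sin M = 13.7·sin(53.3°) ≈ 10.98.
Since KL ≥ MK, exactly one triangle exists.

1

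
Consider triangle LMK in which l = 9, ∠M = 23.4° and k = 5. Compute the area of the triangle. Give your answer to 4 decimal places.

Area = ½·k·l·sin M ≈ 8.9358.

area ≈ 8.9358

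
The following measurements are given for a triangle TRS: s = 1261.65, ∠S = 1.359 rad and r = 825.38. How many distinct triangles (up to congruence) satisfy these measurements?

r·sin S = 825.38·sin(1.359 rad) ≈ 806.9.
Since s ≥ r, exactly one triangle exists.

1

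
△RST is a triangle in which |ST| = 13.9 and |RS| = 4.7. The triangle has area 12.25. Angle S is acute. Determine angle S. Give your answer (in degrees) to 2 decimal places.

From area = ½·|RS|·|ST|·sin S, we get sin S = 2·area/(|RS|·|ST|) ≈ 0.37502.
Taking the acute solution, ∠S ≈ 22.03°.

∠S ≈ 22.03°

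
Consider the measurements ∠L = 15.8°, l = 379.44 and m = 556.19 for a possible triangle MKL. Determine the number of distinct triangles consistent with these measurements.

m·sin L = 556.19·sin(15.8°) ≈ 151.4.
Since m sin L < l < m (151.4 < 379.44 < 556.19), two triangles exist.

2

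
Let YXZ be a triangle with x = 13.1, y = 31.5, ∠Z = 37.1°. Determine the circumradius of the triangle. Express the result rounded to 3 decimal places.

18.639

By the law of cosines, z² = y² + x² − 2·y·x·cos Z = 505.61, so z ≈ 22.486.
Area = ½·y·x·sin Z ≈ 124.46.
Circumradius = z/(2 sin Z) ≈ 18.639.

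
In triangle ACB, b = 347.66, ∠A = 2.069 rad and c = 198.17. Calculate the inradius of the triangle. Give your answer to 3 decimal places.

r ≈ 59.264

By the law of cosines, a² = c² + b² − 2·c·b·cos A = 2.2598e+05, so a ≈ 475.38.
Area = ½·c·b·sin A ≈ 30260.
Semiperimeter s = (475.38+198.17+347.66)/2 = 510.6.
Inradius = area/s = 30260/510.6 ≈ 59.264.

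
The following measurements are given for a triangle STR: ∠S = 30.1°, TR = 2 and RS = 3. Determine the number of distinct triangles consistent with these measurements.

RS·sin S = 3·sin(30.1°) ≈ 1.505.
Since RS sin S < TR < RS (1.505 < 2 < 3), two triangles exist.

2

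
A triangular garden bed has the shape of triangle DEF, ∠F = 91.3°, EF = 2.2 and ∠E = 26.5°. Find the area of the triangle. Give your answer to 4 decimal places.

The third angle is ∠D = 180° − ∠E − ∠F = 62.20°.
Law of sines: FD = EF·sin E/sin D ≈ 1.1097.
Law of sines: DE = EF·sin F/sin D ≈ 2.4864.
Area = ½·EF·FD·sin F ≈ 1.2204.

area ≈ 1.2204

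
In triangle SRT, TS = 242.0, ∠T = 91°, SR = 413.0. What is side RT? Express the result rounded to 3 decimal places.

Law of sines: sin R = TS·sin T/SR ≈ 0.58587.
Since SR ≥ TS, only the acute value applies: ∠R ≈ 35.86°.
Then ∠S = 180° − ∠T − ∠R ≈ 53.14°.
Law of sines gives RT = SR·sin S/sin T ≈ 330.47.

330.475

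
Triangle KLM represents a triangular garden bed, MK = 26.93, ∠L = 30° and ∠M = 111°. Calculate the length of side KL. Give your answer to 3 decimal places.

50.283

The third angle is ∠K = 180° − ∠L − ∠M = 39.00°.
Law of sines: KL = MK·sin M/sin L ≈ 50.283.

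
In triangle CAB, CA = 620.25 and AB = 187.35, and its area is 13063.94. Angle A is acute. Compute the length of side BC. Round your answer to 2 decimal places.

439.72

From area = ½·CA·AB·sin A, we get sin A = 2·area/(CA·AB) ≈ 0.22485.
Taking the acute solution, ∠A ≈ 12.99°.
Law of cosines then gives BC ≈ 439.72.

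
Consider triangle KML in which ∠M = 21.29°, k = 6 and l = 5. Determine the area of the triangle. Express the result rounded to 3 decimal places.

Area = ½·l·k·sin M ≈ 5.4463.

5.446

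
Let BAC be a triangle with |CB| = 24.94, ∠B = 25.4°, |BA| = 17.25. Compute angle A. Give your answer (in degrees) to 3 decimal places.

By the law of cosines, |AC|² = |CB|² + |BA|² − 2·|CB|·|BA|·cos B = 142.31, so |AC| ≈ 11.929.
Law of cosines again: cos A = (|BA|² + |AC|² − |CB|²)/(2·|BA|·|AC|) ≈ -0.44254, so ∠A ≈ 116.27°.

116.266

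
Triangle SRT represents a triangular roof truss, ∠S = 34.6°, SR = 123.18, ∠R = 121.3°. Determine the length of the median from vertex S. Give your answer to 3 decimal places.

The third angle is ∠T = 180° − ∠S − ∠R = 24.10°.
Law of sines: RT = SR·sin S/sin T ≈ 171.3.
Law of sines: TS = SR·sin R/sin T ≈ 257.76.
Median from S: ½√(2·TS² + 2·SR² − RT²) ≈ 182.95.

m_S ≈ 182.952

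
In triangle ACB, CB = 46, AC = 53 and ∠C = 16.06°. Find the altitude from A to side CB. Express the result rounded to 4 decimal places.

By the law of cosines, BA² = AC² + CB² − 2·AC·CB·cos C = 239.3, so BA ≈ 15.469.
Area = ½·AC·CB·sin C ≈ 337.23.
The altitude from A has length 2·area/CB ≈ 14.662.

h_A ≈ 14.6621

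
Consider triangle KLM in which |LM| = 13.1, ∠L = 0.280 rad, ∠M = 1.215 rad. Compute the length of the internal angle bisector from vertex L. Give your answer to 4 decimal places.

The third angle is ∠K = π − ∠L − ∠M = 1.647 rad.
Law of sines: |MK| = |LM|·sin L/sin K ≈ 3.6307.
Law of sines: |KL| = |LM|·sin M/sin K ≈ 12.315.
The bisector from L has length 2·|KL|·|LM|·cos(∠L/2)/(|KL|+|LM|) ≈ 12.571.

12.5711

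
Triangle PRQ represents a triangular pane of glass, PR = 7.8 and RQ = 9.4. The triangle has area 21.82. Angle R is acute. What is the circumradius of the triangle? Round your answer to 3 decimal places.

From area = ½·PR·RQ·sin R, we get sin R = 2·area/(PR·RQ) ≈ 0.59520.
Taking the acute solution, ∠R ≈ 36.53°.
Law of cosines then gives QP ≈ 5.6003.
Circumradius = QP/(2 sin R) ≈ 4.7046.

4.705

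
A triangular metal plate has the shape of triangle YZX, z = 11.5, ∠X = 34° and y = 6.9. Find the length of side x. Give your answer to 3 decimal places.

6.949

By the law of cosines, x² = y² + z² − 2·y·z·cos X = 48.292, so x ≈ 6.9492.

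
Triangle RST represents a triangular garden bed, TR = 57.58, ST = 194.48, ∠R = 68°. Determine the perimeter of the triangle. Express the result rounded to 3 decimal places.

Law of sines: sin S = TR·sin R/ST ≈ 0.27451.
Since ST ≥ TR, only the acute value applies: ∠S ≈ 15.93°.
Then ∠T = 180° − ∠R − ∠S ≈ 96.07°.
Law of sines gives RS = ST·sin T/sin R ≈ 208.58.
Semiperimeter s = (194.48+57.58+208.58)/2 = 230.32.
Perimeter = 194.48 + 57.58 + 208.58 = 460.64.

460.639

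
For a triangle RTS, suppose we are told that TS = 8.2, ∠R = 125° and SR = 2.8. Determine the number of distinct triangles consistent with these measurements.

1

SR·sin R = 2.8·sin(125°) ≈ 2.294.
Since ∠R is not acute, a triangle exists only if TS > SR; here TS > SR, so there is exactly one triangle.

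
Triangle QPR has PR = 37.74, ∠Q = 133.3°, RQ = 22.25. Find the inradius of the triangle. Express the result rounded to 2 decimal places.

Law of sines: sin P = RQ·sin Q/PR ≈ 0.42907.
Since PR ≥ RQ, only the acute value applies: ∠P ≈ 25.41°.
Then ∠R = 180° − ∠Q − ∠P ≈ 21.29°.
Law of sines gives QP = PR·sin R/sin Q ≈ 18.83.
Area = ½·PR·RQ·sin R ≈ 152.46.
Semiperimeter s = (37.74+22.25+18.83)/2 = 39.41.
Inradius = area/s = 152.46/39.41 ≈ 3.8685.

3.87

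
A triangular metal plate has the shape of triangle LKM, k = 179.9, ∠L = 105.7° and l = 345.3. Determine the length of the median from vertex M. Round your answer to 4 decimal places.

Law of sines: sin K = k·sin L/l ≈ 0.50156.
Since l ≥ k, only the acute value applies: ∠K ≈ 30.10°.
Then ∠M = 180° − ∠L − ∠K ≈ 44.20°.
Law of sines gives m = l·sin M/sin L ≈ 250.05.
Median from M: ½√(2·l² + 2·k² − m²) ≈ 245.29.

m_M ≈ 245.2902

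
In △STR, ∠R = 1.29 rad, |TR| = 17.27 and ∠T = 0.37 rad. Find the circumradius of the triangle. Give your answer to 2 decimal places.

The third angle is ∠S = π − ∠T − ∠R = 1.482 rad.
Law of sines: |RS| = |TR|·sin T/sin S ≈ 6.27.
Law of sines: |ST| = |TR|·sin R/sin S ≈ 16.66.
Circumradius = |TR|/(2 sin S) ≈ 8.6695.

8.67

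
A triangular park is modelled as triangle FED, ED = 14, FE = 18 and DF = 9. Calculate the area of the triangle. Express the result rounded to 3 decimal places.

Semiperimeter s = (14 + 9 + 18)/2 = 20.5.
Heron's formula: area = √(20.5·6.5·11.5·2.5) ≈ 61.895.

area ≈ 61.895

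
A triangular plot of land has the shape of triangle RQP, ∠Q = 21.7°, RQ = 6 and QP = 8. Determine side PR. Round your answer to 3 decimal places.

3.287

By the law of cosines, PR² = RQ² + QP² − 2·RQ·QP·cos Q = 10.803, so PR ≈ 3.2868.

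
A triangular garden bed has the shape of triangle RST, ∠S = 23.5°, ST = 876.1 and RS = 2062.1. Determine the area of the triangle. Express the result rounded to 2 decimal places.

360191.19

Area = ½·RS·ST·sin S ≈ 3.6019e+05.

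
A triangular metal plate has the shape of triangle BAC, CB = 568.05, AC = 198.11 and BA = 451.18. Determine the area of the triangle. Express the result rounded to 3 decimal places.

Semiperimeter s = (198.11 + 568.05 + 451.18)/2 = 608.67.
Heron's formula: area = √(608.67·410.56·40.62·157.49) ≈ 39983.

39983.031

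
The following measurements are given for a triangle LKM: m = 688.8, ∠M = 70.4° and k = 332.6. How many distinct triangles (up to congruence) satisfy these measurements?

1

k·sin M = 332.6·sin(70.4°) ≈ 313.3.
Since m ≥ k, exactly one triangle exists.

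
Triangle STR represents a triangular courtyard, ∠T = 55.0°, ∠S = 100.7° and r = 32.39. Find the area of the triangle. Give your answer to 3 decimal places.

1026.015

The third angle is ∠R = 180° − ∠S − ∠T = 24.30°.
Law of sines: s = r·sin S/sin R ≈ 77.341.
Law of sines: t = r·sin T/sin R ≈ 64.475.
Area = ½·r·s·sin T ≈ 1026.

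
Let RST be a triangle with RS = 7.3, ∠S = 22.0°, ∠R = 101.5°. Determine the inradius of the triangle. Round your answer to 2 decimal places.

1.22

The third angle is ∠T = 180° − ∠R − ∠S = 56.50°.
Law of sines: ST = RS·sin R/sin T ≈ 8.5785.
Law of sines: TR = RS·sin S/sin T ≈ 3.2794.
Area = ½·RS·ST·sin S ≈ 11.729.
Semiperimeter s = (8.5785+3.2794+7.3)/2 = 9.5789.
Inradius = area/s = 11.729/9.5789 ≈ 1.2245.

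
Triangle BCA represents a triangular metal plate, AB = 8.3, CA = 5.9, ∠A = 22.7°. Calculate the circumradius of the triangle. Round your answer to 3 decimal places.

By the law of cosines, BC² = CA² + AB² − 2·CA·AB·cos A = 13.347, so BC ≈ 3.6533.
Area = ½·CA·AB·sin A ≈ 9.4489.
Circumradius = BC/(2 sin A) ≈ 4.7334.

4.733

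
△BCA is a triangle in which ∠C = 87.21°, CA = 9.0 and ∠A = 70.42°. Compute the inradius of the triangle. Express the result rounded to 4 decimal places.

The third angle is ∠B = 180° − ∠C − ∠A = 22.37°.
Law of sines: AB = CA·sin C/sin B ≈ 23.62.
Law of sines: BC = CA·sin A/sin B ≈ 22.28.
Area = ½·CA·AB·sin A ≈ 100.14.
Semiperimeter s = (9+23.62+22.28)/2 = 27.45.
Inradius = area/s = 100.14/27.45 ≈ 3.6482.

3.6482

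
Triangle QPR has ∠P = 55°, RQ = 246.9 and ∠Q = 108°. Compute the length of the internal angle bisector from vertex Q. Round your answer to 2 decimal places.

t_Q ≈ 76.35

The third angle is ∠R = 180° − ∠Q − ∠P = 17.00°.
Law of sines: PR = RQ·sin Q/sin P ≈ 286.66.
Law of sines: QP = RQ·sin R/sin P ≈ 88.124.
The bisector from Q has length 2·RQ·QP·cos(∠Q/2)/(RQ+QP) ≈ 76.346.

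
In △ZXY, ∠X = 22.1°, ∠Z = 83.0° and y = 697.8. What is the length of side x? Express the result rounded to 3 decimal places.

271.918

The third angle is ∠Y = 180° − ∠Z − ∠X = 74.90°.
Law of sines: x = y·sin X/sin Y ≈ 271.92.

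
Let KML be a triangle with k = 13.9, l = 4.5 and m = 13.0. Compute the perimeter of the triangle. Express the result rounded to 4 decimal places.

Perimeter = 13.9 + 13 + 4.5 = 31.4.

perimeter ≈ 31.4000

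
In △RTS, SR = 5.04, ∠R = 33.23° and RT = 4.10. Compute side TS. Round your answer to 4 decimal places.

By the law of cosines, TS² = SR² + RT² − 2·SR·RT·cos R = 7.6417, so TS ≈ 2.7644.

2.7644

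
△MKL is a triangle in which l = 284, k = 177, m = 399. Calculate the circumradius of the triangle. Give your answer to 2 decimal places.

R ≈ 225.97

By the law of cosines, cos M = (k² + l² − m²) / (2·k·l) ≈ -0.46964, so ∠M ≈ 118.01°.
Circumradius = m/(2 sin M) ≈ 225.97.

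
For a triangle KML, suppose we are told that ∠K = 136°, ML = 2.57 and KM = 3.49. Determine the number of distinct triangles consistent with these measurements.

KM·sin K = 3.49·sin(136°) ≈ 2.424.
Since ∠K is not acute, a triangle exists only if ML > KM; here ML ≤ KM, so there is no triangle.

0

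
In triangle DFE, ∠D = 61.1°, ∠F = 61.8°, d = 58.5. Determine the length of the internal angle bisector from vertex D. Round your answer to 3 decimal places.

t_D ≈ 49.487

The third angle is ∠E = 180° − ∠D − ∠F = 57.10°.
Law of sines: f = d·sin F/sin D ≈ 58.89.
Law of sines: e = d·sin E/sin D ≈ 56.105.
The bisector from D has length 2·f·e·cos(∠D/2)/(f+e) ≈ 49.487.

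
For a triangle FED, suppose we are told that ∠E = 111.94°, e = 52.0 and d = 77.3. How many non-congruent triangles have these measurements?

0

d·sin E = 77.3·sin(111.94°) ≈ 71.7.
Since ∠E is not acute, a triangle exists only if e > d; here e ≤ d, so there is no triangle.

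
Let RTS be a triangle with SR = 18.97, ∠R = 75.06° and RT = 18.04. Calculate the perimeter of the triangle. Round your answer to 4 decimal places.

By the law of cosines, TS² = SR² + RT² − 2·SR·RT·cos R = 508.85, so TS ≈ 22.558.
Semiperimeter s = (22.558+18.97+18.04)/2 = 29.784.
Perimeter = 22.558 + 18.97 + 18.04 = 59.568.

perimeter ≈ 59.5677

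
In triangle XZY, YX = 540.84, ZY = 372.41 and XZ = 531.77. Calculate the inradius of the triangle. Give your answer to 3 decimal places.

Semiperimeter s = (372.41 + 540.84 + 531.77)/2 = 722.51.
Heron's formula: area = √(722.51·350.1·181.67·190.74) ≈ 93623.
Inradius = area/s = 93623/722.51 ≈ 129.58.

r ≈ 129.580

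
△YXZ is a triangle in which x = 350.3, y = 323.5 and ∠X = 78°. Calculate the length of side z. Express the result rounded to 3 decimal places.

217.531

Law of sines: sin Y = y·sin X/x ≈ 0.90331.
Since x ≥ y, only the acute value applies: ∠Y ≈ 64.60°.
Then ∠Z = 180° − ∠X − ∠Y ≈ 37.40°.
Law of sines gives z = x·sin Z/sin X ≈ 217.53.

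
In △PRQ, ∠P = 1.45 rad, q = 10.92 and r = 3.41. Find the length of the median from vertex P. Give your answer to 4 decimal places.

5.9129

By the law of cosines, p² = r² + q² − 2·r·q·cos P = 121.9, so p ≈ 11.041.
Median from P: ½√(2·r² + 2·q² − p²) ≈ 5.9129.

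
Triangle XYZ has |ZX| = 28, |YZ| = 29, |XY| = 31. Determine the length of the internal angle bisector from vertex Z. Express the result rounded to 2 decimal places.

23.91

By the law of cosines, cos Z = (|YZ|² + |ZX|² − |XY|²) / (2·|YZ|·|ZX|) ≈ 0.40887, so ∠Z ≈ 65.87°.
The bisector from Z has length 2·|YZ|·|ZX|·cos(∠Z/2)/(|YZ|+|ZX|) ≈ 23.913.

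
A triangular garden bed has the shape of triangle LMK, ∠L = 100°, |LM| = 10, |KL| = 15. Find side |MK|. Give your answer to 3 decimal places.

By the law of cosines, |MK|² = |KL|² + |LM|² − 2·|KL|·|LM|·cos L = 377.09, so |MK| ≈ 19.419.

19.419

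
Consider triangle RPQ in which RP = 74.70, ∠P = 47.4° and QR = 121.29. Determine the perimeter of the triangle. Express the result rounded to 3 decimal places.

Law of sines: sin Q = RP·sin P/QR ≈ 0.45335.
Since QR ≥ RP, only the acute value applies: ∠Q ≈ 26.96°.
Then ∠R = 180° − ∠P − ∠Q ≈ 105.64°.
Law of sines gives PQ = QR·sin R/sin P ≈ 158.67.
Semiperimeter s = (158.67+121.29+74.7)/2 = 177.33.
Perimeter = 158.67 + 121.29 + 74.7 = 354.66.

perimeter ≈ 354.663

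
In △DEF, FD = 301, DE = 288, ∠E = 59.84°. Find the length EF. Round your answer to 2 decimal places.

313.79

Law of sines: sin F = DE·sin E/FD ≈ 0.82728.
Since FD ≥ DE, only the acute value applies: ∠F ≈ 55.82°.
Then ∠D = 180° − ∠E − ∠F ≈ 64.34°.
Law of sines gives EF = FD·sin D/sin E ≈ 313.79.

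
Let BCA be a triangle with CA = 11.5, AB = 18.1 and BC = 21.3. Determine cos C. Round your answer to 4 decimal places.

0.5273

By the law of cosines, cos C = (BC² + CA² − AB²) / (2·BC·CA) ≈ 0.52731, so ∠C ≈ 58.18°.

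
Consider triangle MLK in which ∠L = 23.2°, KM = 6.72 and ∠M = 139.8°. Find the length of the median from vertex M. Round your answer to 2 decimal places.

The third angle is ∠K = 180° − ∠M − ∠L = 17.00°.
Law of sines: LK = KM·sin M/sin L ≈ 11.01.
Law of sines: ML = KM·sin K/sin L ≈ 4.9874.
Median from M: ½√(2·KM² + 2·ML² − LK²) ≈ 2.17.

m_M ≈ 2.17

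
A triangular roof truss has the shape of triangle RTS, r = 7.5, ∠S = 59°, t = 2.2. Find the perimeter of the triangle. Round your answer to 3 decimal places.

By the law of cosines, s² = r² + t² − 2·r·t·cos S = 44.094, so s ≈ 6.6403.
Semiperimeter p = (7.5+2.2+6.6403)/2 = 8.1702.
Perimeter = 7.5 + 2.2 + 6.6403 = 16.34.

perimeter ≈ 16.340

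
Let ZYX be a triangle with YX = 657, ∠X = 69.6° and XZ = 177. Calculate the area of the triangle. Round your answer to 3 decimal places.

Area = ½·YX·XZ·sin X ≈ 54498.

area ≈ 54497.793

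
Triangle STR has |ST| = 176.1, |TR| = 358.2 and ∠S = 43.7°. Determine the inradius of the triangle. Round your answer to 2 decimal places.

Law of sines: sin R = |ST|·sin S/|TR| ≈ 0.33965.
Since |TR| ≥ |ST|, only the acute value applies: ∠R ≈ 19.86°.
Then ∠T = 180° − ∠S − ∠R ≈ 116.44°.
Law of sines gives |RS| = |TR|·sin T/sin S ≈ 464.22.
Area = ½·|TR|·|ST|·sin T ≈ 28239.
Semiperimeter s = (358.2+464.22+176.1)/2 = 499.26.
Inradius = area/s = 28239/499.26 ≈ 56.563.

r ≈ 56.56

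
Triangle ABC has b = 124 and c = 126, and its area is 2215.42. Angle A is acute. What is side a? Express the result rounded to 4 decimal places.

From area = ½·b·c·sin A, we get sin A = 2·area/(b·c) ≈ 0.28359.
Taking the acute solution, ∠A ≈ 16.47°.
Law of cosines then gives a ≈ 35.873.

35.8732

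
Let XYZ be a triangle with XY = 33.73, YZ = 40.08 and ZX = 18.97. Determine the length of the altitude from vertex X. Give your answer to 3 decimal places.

h_X ≈ 15.907

Semiperimeter s = (40.08 + 18.97 + 33.73)/2 = 46.39.
Heron's formula: area = √(46.39·6.31·27.42·12.66) ≈ 318.77.
The altitude from X has length 2·area/YZ ≈ 15.907.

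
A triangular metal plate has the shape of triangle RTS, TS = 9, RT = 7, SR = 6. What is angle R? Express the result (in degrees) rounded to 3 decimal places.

By the law of cosines, cos R = (SR² + RT² − TS²) / (2·SR·RT) ≈ 0.04762, so ∠R ≈ 87.27°.

87.271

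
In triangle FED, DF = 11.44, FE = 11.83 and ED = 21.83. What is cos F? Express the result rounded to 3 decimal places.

-0.760

By the law of cosines, cos F = (DF² + FE² − ED²) / (2·DF·FE) ≈ -0.76006, so ∠F ≈ 139.47°.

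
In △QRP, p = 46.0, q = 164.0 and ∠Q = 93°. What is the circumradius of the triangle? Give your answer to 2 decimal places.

Law of sines: sin P = p·sin Q/q ≈ 0.28010.
Since q ≥ p, only the acute value applies: ∠P ≈ 16.27°.
Then ∠R = 180° − ∠Q − ∠P ≈ 70.73°.
Law of sines gives r = q·sin R/sin Q ≈ 155.03.
Circumradius = q/(2 sin Q) ≈ 82.113.

82.11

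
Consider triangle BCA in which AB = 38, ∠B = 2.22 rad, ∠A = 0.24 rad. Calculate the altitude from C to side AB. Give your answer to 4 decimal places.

The third angle is ∠C = π − ∠A − ∠B = 0.682 rad.
Law of sines: CA = AB·sin B/sin C ≈ 48.044.
Law of sines: BC = AB·sin A/sin C ≈ 14.337.
Area = ½·AB·CA·sin A ≈ 216.99.
The altitude from C has length 2·area/AB ≈ 11.42.

11.4203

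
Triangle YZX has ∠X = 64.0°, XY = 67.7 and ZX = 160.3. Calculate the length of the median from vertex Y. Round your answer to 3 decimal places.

By the law of cosines, YZ² = ZX² + XY² − 2·ZX·XY·cos X = 20765, so YZ ≈ 144.1.
Median from Y: ½√(2·XY² + 2·YZ² − ZX²) ≈ 79.057.

79.057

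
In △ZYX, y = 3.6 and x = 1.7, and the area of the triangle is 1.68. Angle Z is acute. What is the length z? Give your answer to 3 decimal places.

2.371

From area = ½·y·x·sin Z, we get sin Z = 2·area/(y·x) ≈ 0.54902.
Taking the acute solution, ∠Z ≈ 33.30°.
Law of cosines then gives z ≈ 2.3706.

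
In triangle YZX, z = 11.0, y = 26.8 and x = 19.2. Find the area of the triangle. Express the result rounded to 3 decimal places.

Semiperimeter s = (26.8 + 11 + 19.2)/2 = 28.5.
Heron's formula: area = √(28.5·1.7·17.5·9.3) ≈ 88.799.

area ≈ 88.799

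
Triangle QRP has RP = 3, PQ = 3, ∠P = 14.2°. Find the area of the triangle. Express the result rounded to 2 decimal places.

Area = ½·RP·PQ·sin P ≈ 1.1039.

1.10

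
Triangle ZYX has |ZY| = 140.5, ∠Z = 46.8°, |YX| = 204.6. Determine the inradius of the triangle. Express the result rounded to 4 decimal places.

r ≈ 45.2641

Law of sines: sin X = |ZY|·sin Z/|YX| ≈ 0.50059.
Since |YX| ≥ |ZY|, only the acute value applies: ∠X ≈ 30.04°.
Then ∠Y = 180° − ∠Z − ∠X ≈ 103.16°.
Law of sines gives |XZ| = |YX|·sin Y/sin Z ≈ 273.3.
Area = ½·|YX|·|ZY|·sin Y ≈ 13996.
Semiperimeter s = (204.6+273.3+140.5)/2 = 309.2.
Inradius = area/s = 13996/309.2 ≈ 45.264.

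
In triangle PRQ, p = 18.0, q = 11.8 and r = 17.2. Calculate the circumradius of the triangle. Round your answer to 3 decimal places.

9.357

By the law of cosines, cos P = (r² + q² − p²) / (2·r·q) ≈ 0.27365, so ∠P ≈ 74.12°.
Circumradius = p/(2 sin P) ≈ 9.3572.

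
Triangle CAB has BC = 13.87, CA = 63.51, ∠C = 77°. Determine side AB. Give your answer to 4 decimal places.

By the law of cosines, AB² = BC² + CA² − 2·BC·CA·cos C = 3829.6, so AB ≈ 61.884.

61.8836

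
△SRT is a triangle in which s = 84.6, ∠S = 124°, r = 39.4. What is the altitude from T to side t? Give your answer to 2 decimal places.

Law of sines: sin R = r·sin S/s ≈ 0.38610.
Since s ≥ r, only the acute value applies: ∠R ≈ 22.71°.
Then ∠T = 180° − ∠S − ∠R ≈ 33.29°.
Law of sines gives t = s·sin T/sin S ≈ 56.008.
Area = ½·s·r·sin T ≈ 914.72.
The altitude from T has length 2·area/t ≈ 32.664.

32.66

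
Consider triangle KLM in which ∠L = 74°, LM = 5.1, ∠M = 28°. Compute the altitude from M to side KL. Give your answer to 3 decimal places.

The third angle is ∠K = 180° − ∠L − ∠M = 78.00°.
Law of sines: MK = LM·sin L/sin K ≈ 5.012.
Law of sines: KL = LM·sin M/sin K ≈ 2.4478.
Area = ½·LM·MK·sin M ≈ 6.0001.
The altitude from M has length 2·area/KL ≈ 4.9024.

4.902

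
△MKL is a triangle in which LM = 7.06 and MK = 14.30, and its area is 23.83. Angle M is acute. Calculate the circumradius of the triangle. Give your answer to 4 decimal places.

From area = ½·LM·MK·sin M, we get sin M = 2·area/(LM·MK) ≈ 0.47208.
Taking the acute solution, ∠M ≈ 28.17°.
Law of cosines then gives KL ≈ 8.7369.
Circumradius = KL/(2 sin M) ≈ 9.2537.

9.2537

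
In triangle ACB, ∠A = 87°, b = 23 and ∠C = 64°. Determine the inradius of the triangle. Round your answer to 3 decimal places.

8.666

The third angle is ∠B = 180° − ∠A − ∠C = 29.00°.
Law of sines: a = b·sin A/sin B ≈ 47.376.
Law of sines: c = b·sin C/sin B ≈ 42.64.
Area = ½·b·a·sin C ≈ 489.69.
Semiperimeter s = (47.376+42.64+23)/2 = 56.508.
Inradius = area/s = 489.69/56.508 ≈ 8.6658.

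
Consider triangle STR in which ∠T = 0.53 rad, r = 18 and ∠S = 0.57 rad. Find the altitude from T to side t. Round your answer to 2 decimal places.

9.71

The third angle is ∠R = π − ∠S − ∠T = 2.042 rad.
Law of sines: s = r·sin S/sin R ≈ 10.899.
Law of sines: t = r·sin T/sin R ≈ 10.21.
Area = ½·r·s·sin T ≈ 49.589.
The altitude from T has length 2·area/t ≈ 9.7134.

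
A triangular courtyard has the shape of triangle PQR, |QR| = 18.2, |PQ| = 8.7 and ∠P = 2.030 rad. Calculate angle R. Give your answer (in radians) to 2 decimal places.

∠R ≈ 0.44 rad

Law of sines: sin R = |PQ|·sin P/|QR| ≈ 0.42850.
Since |QR| ≥ |PQ|, only the acute value applies: ∠R ≈ 0.443 rad.
Then ∠Q = π − ∠P − ∠R ≈ 0.669 rad.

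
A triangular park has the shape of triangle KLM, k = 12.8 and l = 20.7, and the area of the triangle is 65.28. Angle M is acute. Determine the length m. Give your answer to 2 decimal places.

From area = ½·k·l·sin M, we get sin M = 2·area/(k·l) ≈ 0.49275.
Taking the acute solution, ∠M ≈ 0.515 rad.
Law of cosines then gives m ≈ 11.455.

11.45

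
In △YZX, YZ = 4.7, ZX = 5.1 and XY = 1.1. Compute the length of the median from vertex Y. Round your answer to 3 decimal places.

2.269

Median from Y: ½√(2·XY² + 2·YZ² − ZX²) ≈ 2.2688.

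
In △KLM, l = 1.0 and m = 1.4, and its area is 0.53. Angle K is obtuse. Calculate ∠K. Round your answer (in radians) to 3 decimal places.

∠K ≈ 2.283 rad

From area = ½·l·m·sin K, we get sin K = 2·area/(l·m) ≈ 0.75714.
Taking the obtuse solution, ∠K ≈ 2.283 rad.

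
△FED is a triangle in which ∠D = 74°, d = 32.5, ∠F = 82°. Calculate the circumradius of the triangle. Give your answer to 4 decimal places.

The third angle is ∠E = 180° − ∠D − ∠F = 24.00°.
Law of sines: f = d·sin F/sin D ≈ 33.481.
Law of sines: e = d·sin E/sin D ≈ 13.752.
Circumradius = d/(2 sin D) ≈ 16.905.

R ≈ 16.9049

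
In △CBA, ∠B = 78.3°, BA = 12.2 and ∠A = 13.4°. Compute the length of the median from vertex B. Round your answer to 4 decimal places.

The third angle is ∠C = 180° − ∠B − ∠A = 88.30°.
Law of sines: AC = BA·sin B/sin C ≈ 11.952.
Law of sines: CB = BA·sin A/sin C ≈ 2.8286.
Median from B: ½√(2·CB² + 2·BA² − AC²) ≈ 6.5352.

6.5352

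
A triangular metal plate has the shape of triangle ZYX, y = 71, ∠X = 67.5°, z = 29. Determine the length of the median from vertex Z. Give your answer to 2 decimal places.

By the law of cosines, x² = z² + y² − 2·z·y·cos X = 4306.1, so x ≈ 65.621.
Median from Z: ½√(2·y² + 2·x² − z²) ≈ 66.808.

m_Z ≈ 66.81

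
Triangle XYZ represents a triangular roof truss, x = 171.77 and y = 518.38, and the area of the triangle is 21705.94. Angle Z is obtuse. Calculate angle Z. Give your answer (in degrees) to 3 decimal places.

From area = ½·x·y·sin Z, we get sin Z = 2·area/(x·y) ≈ 0.48754.
Taking the obtuse solution, ∠Z ≈ 150.82°.

∠Z ≈ 150.821°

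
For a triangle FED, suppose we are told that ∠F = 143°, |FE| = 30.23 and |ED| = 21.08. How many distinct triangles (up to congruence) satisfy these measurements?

|FE|·sin F = 30.23·sin(143°) ≈ 18.19.
Since ∠F is not acute, a triangle exists only if |ED| > |FE|; here |ED| ≤ |FE|, so there is no triangle.

0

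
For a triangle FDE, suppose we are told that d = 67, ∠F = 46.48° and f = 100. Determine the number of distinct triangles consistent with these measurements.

d·sin F = 67·sin(46.48°) ≈ 48.58.
Since f ≥ d, exactly one triangle exists.

1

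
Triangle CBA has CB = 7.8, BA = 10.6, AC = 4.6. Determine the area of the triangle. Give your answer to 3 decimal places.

area ≈ 16.255

Semiperimeter s = (10.6 + 4.6 + 7.8)/2 = 11.5.
Heron's formula: area = √(11.5·0.9·6.9·3.7) ≈ 16.255.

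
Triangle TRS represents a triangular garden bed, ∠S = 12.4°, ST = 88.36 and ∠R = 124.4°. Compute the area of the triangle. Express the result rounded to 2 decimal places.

area ≈ 695.46

The third angle is ∠T = 180° − ∠R − ∠S = 43.20°.
Law of sines: RS = ST·sin T/sin R ≈ 73.307.
Law of sines: TR = ST·sin S/sin R ≈ 22.996.
Area = ½·ST·RS·sin S ≈ 695.46.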